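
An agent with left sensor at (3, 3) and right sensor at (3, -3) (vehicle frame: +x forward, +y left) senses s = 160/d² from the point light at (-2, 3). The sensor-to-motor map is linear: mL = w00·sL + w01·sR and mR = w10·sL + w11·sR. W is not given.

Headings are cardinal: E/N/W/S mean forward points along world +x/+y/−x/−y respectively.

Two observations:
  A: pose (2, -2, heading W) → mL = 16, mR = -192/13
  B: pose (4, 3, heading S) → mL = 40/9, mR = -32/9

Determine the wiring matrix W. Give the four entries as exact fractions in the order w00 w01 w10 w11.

0 1/2 1/2 -1/2

obs A: pose=(2,-2,W) → sL=32/13, sR=32, mL=16, mR=-192/13
obs B: pose=(4,3,S) → sL=16/9, sR=80/9, mL=40/9, mR=-32/9
sensor matrix S = [[32/13, 32], [16/9, 80/9]]; det S = -4096/117
solve [mL_A; mL_B] = S·[w00; w01] and [mR_A; mR_B] = S·[w10; w11]:
  w00 = 0, w01 = 1/2, w10 = 1/2, w11 = -1/2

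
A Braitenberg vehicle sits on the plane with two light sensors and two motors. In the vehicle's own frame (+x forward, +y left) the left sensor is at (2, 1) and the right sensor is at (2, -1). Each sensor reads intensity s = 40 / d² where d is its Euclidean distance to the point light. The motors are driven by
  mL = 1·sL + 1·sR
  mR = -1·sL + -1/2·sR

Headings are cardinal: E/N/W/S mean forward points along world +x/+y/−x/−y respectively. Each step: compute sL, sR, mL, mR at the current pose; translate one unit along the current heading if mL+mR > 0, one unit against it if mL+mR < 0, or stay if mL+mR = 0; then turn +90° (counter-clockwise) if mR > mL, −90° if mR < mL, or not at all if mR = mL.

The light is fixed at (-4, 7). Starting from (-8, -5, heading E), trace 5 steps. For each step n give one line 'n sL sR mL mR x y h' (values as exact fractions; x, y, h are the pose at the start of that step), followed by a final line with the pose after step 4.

n=0: pose=(-8,-5,E); sL=8/25, sR=40/173; mL=2384/4325, mR=-1884/4325; mL+mR=20/173 → advance +1; mR−mL=-4268/4325 → turn -1·90°
n=1: pose=(-7,-5,S); sL=1/5, sR=10/53; mL=103/265, mR=-78/265; mL+mR=5/53 → advance +1; mR−mL=-181/265 → turn -1·90°
n=2: pose=(-7,-6,W); sL=40/221, sR=40/169; mL=1200/2873, mR=-860/2873; mL+mR=20/169 → advance +1; mR−mL=-2060/2873 → turn -1·90°
n=3: pose=(-8,-6,N); sL=20/73, sR=4/13; mL=552/949, mR=-406/949; mL+mR=2/13 → advance +1; mR−mL=-958/949 → turn -1·90°
n=4: pose=(-8,-5,E); sL=8/25, sR=40/173; mL=2384/4325, mR=-1884/4325; mL+mR=20/173 → advance +1; mR−mL=-4268/4325 → turn -1·90°

0 8/25 40/173 2384/4325 -1884/4325 -8 -5 E
1 1/5 10/53 103/265 -78/265 -7 -5 S
2 40/221 40/169 1200/2873 -860/2873 -7 -6 W
3 20/73 4/13 552/949 -406/949 -8 -6 N
4 8/25 40/173 2384/4325 -1884/4325 -8 -5 E
final -7 -5 S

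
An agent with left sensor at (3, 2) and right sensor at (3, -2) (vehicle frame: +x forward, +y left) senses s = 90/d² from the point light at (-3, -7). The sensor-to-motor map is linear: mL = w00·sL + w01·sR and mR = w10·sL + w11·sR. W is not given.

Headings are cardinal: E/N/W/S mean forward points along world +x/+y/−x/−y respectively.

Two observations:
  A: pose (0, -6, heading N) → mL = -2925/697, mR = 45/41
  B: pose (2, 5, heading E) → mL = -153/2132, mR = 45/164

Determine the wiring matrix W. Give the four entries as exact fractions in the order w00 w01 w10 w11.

obs A: pose=(0,-6,N) → sL=90/17, sR=90/41, mL=-2925/697, mR=45/41
obs B: pose=(2,5,E) → sL=9/26, sR=45/82, mL=-153/2132, mR=45/164
sensor matrix S = [[90/17, 90/41], [9/26, 45/82]]; det S = 19440/9061
solve [mL_A; mL_B] = S·[w00; w01] and [mR_A; mR_B] = S·[w10; w11]:
  w00 = -1, w01 = 1/2, w10 = 0, w11 = 1/2

-1 1/2 0 1/2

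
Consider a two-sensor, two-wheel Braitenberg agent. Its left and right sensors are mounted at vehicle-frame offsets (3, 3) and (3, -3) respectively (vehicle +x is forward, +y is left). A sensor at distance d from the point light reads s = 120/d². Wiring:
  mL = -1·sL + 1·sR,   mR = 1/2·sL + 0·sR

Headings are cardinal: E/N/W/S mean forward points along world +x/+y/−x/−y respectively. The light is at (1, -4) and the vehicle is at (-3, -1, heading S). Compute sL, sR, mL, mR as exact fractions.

left sensor world pos  = (0, -4); dL² = 1
right sensor world pos = (-6, -4); dR² = 49
sL = 120/1 = 120
sR = 120/49 = 120/49
mL = -1·sL + 1·sR = -5760/49
mR = 1/2·sL + 0·sR = 60

120 120/49 -5760/49 60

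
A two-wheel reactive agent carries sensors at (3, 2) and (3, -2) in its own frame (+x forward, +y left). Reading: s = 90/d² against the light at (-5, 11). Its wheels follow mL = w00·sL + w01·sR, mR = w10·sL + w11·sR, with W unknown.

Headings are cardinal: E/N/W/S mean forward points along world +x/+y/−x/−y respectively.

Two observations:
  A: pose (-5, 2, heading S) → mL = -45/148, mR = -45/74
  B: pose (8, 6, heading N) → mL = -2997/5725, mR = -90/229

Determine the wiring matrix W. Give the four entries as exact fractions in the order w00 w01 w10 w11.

-1 1/2 0 -1

obs A: pose=(-5,2,S) → sL=45/74, sR=45/74, mL=-45/148, mR=-45/74
obs B: pose=(8,6,N) → sL=18/25, sR=90/229, mL=-2997/5725, mR=-90/229
sensor matrix S = [[45/74, 45/74], [18/25, 90/229]]; det S = -8424/42365
solve [mL_A; mL_B] = S·[w00; w01] and [mR_A; mR_B] = S·[w10; w11]:
  w00 = -1, w01 = 1/2, w10 = 0, w11 = -1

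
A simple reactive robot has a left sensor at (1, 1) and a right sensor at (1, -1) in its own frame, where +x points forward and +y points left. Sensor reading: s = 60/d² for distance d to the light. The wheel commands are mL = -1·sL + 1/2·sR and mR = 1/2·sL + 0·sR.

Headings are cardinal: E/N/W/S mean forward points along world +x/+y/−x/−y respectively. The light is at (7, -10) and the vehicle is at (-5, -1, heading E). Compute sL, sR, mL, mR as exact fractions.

60/221 12/37 -894/8177 30/221

left sensor world pos  = (-4, 0); dL² = 221
right sensor world pos = (-4, -2); dR² = 185
sL = 60/221 = 60/221
sR = 60/185 = 12/37
mL = -1·sL + 1/2·sR = -894/8177
mR = 1/2·sL + 0·sR = 30/221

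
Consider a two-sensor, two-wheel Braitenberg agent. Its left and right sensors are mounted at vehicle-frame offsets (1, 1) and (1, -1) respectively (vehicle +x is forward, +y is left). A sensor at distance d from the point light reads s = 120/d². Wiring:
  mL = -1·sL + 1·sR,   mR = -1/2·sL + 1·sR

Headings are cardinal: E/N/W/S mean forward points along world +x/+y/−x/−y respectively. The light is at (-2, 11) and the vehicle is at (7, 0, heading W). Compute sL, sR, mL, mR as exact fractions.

15/26 30/41 165/1066 945/2132

left sensor world pos  = (6, -1); dL² = 208
right sensor world pos = (6, 1); dR² = 164
sL = 120/208 = 15/26
sR = 120/164 = 30/41
mL = -1·sL + 1·sR = 165/1066
mR = -1/2·sL + 1·sR = 945/2132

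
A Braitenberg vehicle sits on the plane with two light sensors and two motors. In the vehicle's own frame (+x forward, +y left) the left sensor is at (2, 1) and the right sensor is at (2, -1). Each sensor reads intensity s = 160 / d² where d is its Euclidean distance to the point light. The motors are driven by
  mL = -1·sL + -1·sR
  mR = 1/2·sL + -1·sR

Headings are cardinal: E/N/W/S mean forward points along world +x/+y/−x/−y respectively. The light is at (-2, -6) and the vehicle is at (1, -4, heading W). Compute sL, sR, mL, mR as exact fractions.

80 16 -96 24

left sensor world pos  = (-1, -5); dL² = 2
right sensor world pos = (-1, -3); dR² = 10
sL = 160/2 = 80
sR = 160/10 = 16
mL = -1·sL + -1·sR = -96
mR = 1/2·sL + -1·sR = 24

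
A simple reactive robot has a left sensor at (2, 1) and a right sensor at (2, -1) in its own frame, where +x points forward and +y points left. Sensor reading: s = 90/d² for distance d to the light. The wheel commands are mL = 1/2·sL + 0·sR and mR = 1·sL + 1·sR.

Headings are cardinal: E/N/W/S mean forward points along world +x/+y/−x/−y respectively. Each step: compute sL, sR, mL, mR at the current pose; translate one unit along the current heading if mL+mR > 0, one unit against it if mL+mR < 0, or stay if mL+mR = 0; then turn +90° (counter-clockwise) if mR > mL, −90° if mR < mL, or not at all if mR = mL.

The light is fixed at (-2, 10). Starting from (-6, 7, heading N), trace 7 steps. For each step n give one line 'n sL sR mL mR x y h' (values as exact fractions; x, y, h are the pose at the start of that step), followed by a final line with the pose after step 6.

0 45/13 9 45/26 162/13 -6 7 N
1 2 90/37 1 164/37 -6 8 W
2 45/16 45/26 45/32 945/208 -7 8 S
3 90/13 18/5 45/13 684/65 -7 7 E
4 45/13 9 45/26 162/13 -6 7 N
5 2 90/37 1 164/37 -6 8 W
6 45/16 45/26 45/32 945/208 -7 8 S
final -7 7 E

n=0: pose=(-6,7,N); sL=45/13, sR=9; mL=45/26, mR=162/13; mL+mR=369/26 → advance +1; mR−mL=279/26 → turn +1·90°
n=1: pose=(-6,8,W); sL=2, sR=90/37; mL=1, mR=164/37; mL+mR=201/37 → advance +1; mR−mL=127/37 → turn +1·90°
n=2: pose=(-7,8,S); sL=45/16, sR=45/26; mL=45/32, mR=945/208; mL+mR=2475/416 → advance +1; mR−mL=1305/416 → turn +1·90°
n=3: pose=(-7,7,E); sL=90/13, sR=18/5; mL=45/13, mR=684/65; mL+mR=909/65 → advance +1; mR−mL=459/65 → turn +1·90°
n=4: pose=(-6,7,N); sL=45/13, sR=9; mL=45/26, mR=162/13; mL+mR=369/26 → advance +1; mR−mL=279/26 → turn +1·90°
n=5: pose=(-6,8,W); sL=2, sR=90/37; mL=1, mR=164/37; mL+mR=201/37 → advance +1; mR−mL=127/37 → turn +1·90°
n=6: pose=(-7,8,S); sL=45/16, sR=45/26; mL=45/32, mR=945/208; mL+mR=2475/416 → advance +1; mR−mL=1305/416 → turn +1·90°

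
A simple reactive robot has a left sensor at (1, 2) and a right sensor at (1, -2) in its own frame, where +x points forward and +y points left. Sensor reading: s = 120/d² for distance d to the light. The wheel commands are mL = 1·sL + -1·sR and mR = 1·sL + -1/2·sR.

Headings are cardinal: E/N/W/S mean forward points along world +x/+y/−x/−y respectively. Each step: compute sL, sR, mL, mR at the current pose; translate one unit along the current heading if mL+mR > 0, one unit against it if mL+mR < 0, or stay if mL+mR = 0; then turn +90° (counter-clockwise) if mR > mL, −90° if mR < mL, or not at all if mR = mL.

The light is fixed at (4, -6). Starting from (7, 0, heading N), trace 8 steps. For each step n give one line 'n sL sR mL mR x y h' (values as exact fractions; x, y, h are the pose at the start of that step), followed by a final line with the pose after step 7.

n=0: pose=(7,0,N); sL=12/5, sR=60/37; mL=144/185, mR=294/185; mL+mR=438/185 → advance +1; mR−mL=30/37 → turn +1·90°
n=1: pose=(7,1,W); sL=120/29, sR=24/17; mL=1344/493, mR=1692/493; mL+mR=3036/493 → advance +1; mR−mL=12/17 → turn +1·90°
n=2: pose=(6,1,S); sL=30/13, sR=10/3; mL=-40/39, mR=25/39; mL+mR=-5/13 → advance -1; mR−mL=5/3 → turn +1·90°
n=3: pose=(6,2,E); sL=120/109, sR=8/3; mL=-512/327, mR=-76/327; mL+mR=-196/109 → advance -1; mR−mL=4/3 → turn +1·90°
n=4: pose=(5,2,N); sL=60/41, sR=4/3; mL=16/123, mR=98/123; mL+mR=38/41 → advance +1; mR−mL=2/3 → turn +1·90°
n=5: pose=(5,3,W); sL=120/49, sR=120/121; mL=8640/5929, mR=11580/5929; mL+mR=20220/5929 → advance +1; mR−mL=60/121 → turn +1·90°
n=6: pose=(4,3,S); sL=30/17, sR=30/17; mL=0, mR=15/17; mL+mR=15/17 → advance +1; mR−mL=15/17 → turn +1·90°
n=7: pose=(4,2,E); sL=120/101, sR=120/37; mL=-7680/3737, mR=-1620/3737; mL+mR=-9300/3737 → advance -1; mR−mL=60/37 → turn +1·90°

0 12/5 60/37 144/185 294/185 7 0 N
1 120/29 24/17 1344/493 1692/493 7 1 W
2 30/13 10/3 -40/39 25/39 6 1 S
3 120/109 8/3 -512/327 -76/327 6 2 E
4 60/41 4/3 16/123 98/123 5 2 N
5 120/49 120/121 8640/5929 11580/5929 5 3 W
6 30/17 30/17 0 15/17 4 3 S
7 120/101 120/37 -7680/3737 -1620/3737 4 2 E
final 3 2 N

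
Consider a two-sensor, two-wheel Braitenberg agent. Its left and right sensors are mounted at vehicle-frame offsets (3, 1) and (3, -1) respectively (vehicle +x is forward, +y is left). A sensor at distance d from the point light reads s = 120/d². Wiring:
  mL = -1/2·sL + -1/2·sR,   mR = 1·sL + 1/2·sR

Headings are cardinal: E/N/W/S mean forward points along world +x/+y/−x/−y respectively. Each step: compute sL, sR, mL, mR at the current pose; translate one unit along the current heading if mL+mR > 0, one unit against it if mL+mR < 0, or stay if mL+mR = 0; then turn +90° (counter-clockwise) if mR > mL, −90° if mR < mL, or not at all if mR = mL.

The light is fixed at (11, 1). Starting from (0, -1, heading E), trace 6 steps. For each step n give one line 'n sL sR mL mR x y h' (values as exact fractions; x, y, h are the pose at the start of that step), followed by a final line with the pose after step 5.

n=0: pose=(0,-1,E); sL=24/13, sR=120/73; mL=-1656/949, mR=2532/949; mL+mR=12/13 → advance +1; mR−mL=4188/949 → turn +1·90°
n=1: pose=(1,-1,N); sL=60/61, sR=60/41; mL=-3060/2501, mR=4290/2501; mL+mR=30/61 → advance +1; mR−mL=7350/2501 → turn +1·90°
n=2: pose=(1,0,W); sL=120/173, sR=120/169; mL=-20520/29237, mR=30660/29237; mL+mR=60/173 → advance +1; mR−mL=51180/29237 → turn +1·90°
n=3: pose=(0,0,S); sL=30/29, sR=3/4; mL=-207/232, mR=327/232; mL+mR=15/29 → advance +1; mR−mL=267/116 → turn +1·90°
n=4: pose=(0,-1,E); sL=24/13, sR=120/73; mL=-1656/949, mR=2532/949; mL+mR=12/13 → advance +1; mR−mL=4188/949 → turn +1·90°
n=5: pose=(1,-1,N); sL=60/61, sR=60/41; mL=-3060/2501, mR=4290/2501; mL+mR=30/61 → advance +1; mR−mL=7350/2501 → turn +1·90°

0 24/13 120/73 -1656/949 2532/949 0 -1 E
1 60/61 60/41 -3060/2501 4290/2501 1 -1 N
2 120/173 120/169 -20520/29237 30660/29237 1 0 W
3 30/29 3/4 -207/232 327/232 0 0 S
4 24/13 120/73 -1656/949 2532/949 0 -1 E
5 60/61 60/41 -3060/2501 4290/2501 1 -1 N
final 1 0 W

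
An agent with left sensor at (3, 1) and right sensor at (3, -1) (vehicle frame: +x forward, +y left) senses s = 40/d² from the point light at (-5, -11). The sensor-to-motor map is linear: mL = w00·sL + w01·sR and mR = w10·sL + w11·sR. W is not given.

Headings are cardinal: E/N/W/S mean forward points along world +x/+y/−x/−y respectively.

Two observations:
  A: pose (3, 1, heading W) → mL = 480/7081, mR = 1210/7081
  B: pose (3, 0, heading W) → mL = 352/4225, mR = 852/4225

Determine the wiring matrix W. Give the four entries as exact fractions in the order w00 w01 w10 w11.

1 -1 1 -1/2

obs A: pose=(3,1,W) → sL=20/73, sR=20/97, mL=480/7081, mR=1210/7081
obs B: pose=(3,0,W) → sL=8/25, sR=40/169, mL=352/4225, mR=852/4225
sensor matrix S = [[20/73, 20/97], [8/25, 40/169]]; det S = -6784/5983445
solve [mL_A; mL_B] = S·[w00; w01] and [mR_A; mR_B] = S·[w10; w11]:
  w00 = 1, w01 = -1, w10 = 1, w11 = -1/2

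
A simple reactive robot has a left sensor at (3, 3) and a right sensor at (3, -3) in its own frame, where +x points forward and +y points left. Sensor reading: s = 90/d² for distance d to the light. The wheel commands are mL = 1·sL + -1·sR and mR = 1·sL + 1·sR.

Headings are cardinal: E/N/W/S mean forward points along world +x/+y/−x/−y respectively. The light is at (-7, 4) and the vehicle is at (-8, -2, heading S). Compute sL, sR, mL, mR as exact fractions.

left sensor world pos  = (-5, -5); dL² = 85
right sensor world pos = (-11, -5); dR² = 97
sL = 90/85 = 18/17
sR = 90/97 = 90/97
mL = 1·sL + -1·sR = 216/1649
mR = 1·sL + 1·sR = 3276/1649

18/17 90/97 216/1649 3276/1649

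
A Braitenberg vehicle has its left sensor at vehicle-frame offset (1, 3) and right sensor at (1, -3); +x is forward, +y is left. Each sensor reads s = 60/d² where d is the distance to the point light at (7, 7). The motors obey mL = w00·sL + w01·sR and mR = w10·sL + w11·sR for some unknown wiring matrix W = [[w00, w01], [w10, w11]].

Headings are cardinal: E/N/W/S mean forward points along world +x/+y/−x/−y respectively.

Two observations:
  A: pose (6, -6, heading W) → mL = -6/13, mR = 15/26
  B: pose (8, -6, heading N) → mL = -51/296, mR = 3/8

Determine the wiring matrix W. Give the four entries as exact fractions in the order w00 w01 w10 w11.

1/2 -1 0 1

obs A: pose=(6,-6,W) → sL=3/13, sR=15/26, mL=-6/13, mR=15/26
obs B: pose=(8,-6,N) → sL=15/37, sR=3/8, mL=-51/296, mR=3/8
sensor matrix S = [[3/13, 15/26], [15/37, 3/8]]; det S = -567/3848
solve [mL_A; mL_B] = S·[w00; w01] and [mR_A; mR_B] = S·[w10; w11]:
  w00 = 1/2, w01 = -1, w10 = 0, w11 = 1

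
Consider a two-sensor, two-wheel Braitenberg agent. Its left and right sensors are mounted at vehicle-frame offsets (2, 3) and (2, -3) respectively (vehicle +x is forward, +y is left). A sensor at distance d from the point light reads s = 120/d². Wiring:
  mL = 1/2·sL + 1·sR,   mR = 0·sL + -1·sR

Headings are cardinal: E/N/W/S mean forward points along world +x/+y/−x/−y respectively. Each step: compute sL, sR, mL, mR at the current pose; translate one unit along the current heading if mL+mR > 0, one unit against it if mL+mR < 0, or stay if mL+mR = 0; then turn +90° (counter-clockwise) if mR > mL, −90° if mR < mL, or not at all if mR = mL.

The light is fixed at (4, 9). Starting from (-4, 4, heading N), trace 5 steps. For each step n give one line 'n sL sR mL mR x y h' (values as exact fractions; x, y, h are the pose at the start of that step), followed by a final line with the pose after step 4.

0 12/13 60/17 882/221 -60/17 -4 4 N
1 120/37 24/17 1908/629 -24/17 -4 5 E
2 30/13 15/17 450/221 -15/17 -3 5 S
3 24/29 24/17 900/493 -24/17 -3 4 W
4 12/13 60/17 882/221 -60/17 -4 4 N
final -4 5 E

n=0: pose=(-4,4,N); sL=12/13, sR=60/17; mL=882/221, mR=-60/17; mL+mR=6/13 → advance +1; mR−mL=-1662/221 → turn -1·90°
n=1: pose=(-4,5,E); sL=120/37, sR=24/17; mL=1908/629, mR=-24/17; mL+mR=60/37 → advance +1; mR−mL=-2796/629 → turn -1·90°
n=2: pose=(-3,5,S); sL=30/13, sR=15/17; mL=450/221, mR=-15/17; mL+mR=15/13 → advance +1; mR−mL=-645/221 → turn -1·90°
n=3: pose=(-3,4,W); sL=24/29, sR=24/17; mL=900/493, mR=-24/17; mL+mR=12/29 → advance +1; mR−mL=-1596/493 → turn -1·90°
n=4: pose=(-4,4,N); sL=12/13, sR=60/17; mL=882/221, mR=-60/17; mL+mR=6/13 → advance +1; mR−mL=-1662/221 → turn -1·90°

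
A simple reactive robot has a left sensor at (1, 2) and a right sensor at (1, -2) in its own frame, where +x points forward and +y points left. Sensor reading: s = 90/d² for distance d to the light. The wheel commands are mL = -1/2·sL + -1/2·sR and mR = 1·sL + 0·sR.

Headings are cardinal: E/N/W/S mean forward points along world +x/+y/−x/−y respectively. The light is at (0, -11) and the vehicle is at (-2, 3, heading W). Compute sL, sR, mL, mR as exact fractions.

left sensor world pos  = (-3, 1); dL² = 153
right sensor world pos = (-3, 5); dR² = 265
sL = 90/153 = 10/17
sR = 90/265 = 18/53
mL = -1/2·sL + -1/2·sR = -418/901
mR = 1·sL + 0·sR = 10/17

10/17 18/53 -418/901 10/17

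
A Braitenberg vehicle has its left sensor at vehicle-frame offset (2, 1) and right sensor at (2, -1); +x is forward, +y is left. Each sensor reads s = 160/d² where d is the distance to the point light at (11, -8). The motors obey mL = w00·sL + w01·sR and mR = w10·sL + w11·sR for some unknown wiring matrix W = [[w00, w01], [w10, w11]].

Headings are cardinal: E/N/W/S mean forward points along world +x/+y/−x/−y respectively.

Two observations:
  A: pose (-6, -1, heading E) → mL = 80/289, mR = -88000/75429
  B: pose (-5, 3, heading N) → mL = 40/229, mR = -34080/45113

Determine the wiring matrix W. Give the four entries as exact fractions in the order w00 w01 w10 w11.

1/2 0 -1 -1

obs A: pose=(-6,-1,E) → sL=160/289, sR=160/261, mL=80/289, mR=-88000/75429
obs B: pose=(-5,3,N) → sL=80/229, sR=80/197, mL=40/229, mR=-34080/45113
sensor matrix S = [[160/289, 160/261], [80/229, 80/197]]; det S = 36300800/3402828477
solve [mL_A; mL_B] = S·[w00; w01] and [mR_A; mR_B] = S·[w10; w11]:
  w00 = 1/2, w01 = 0, w10 = -1, w11 = -1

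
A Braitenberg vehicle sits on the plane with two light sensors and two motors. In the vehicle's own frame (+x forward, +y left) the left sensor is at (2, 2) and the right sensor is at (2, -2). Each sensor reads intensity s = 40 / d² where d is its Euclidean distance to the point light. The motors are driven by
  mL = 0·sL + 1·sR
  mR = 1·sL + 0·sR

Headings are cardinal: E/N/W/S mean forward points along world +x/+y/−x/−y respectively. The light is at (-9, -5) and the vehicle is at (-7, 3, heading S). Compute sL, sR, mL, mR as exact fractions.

left sensor world pos  = (-5, 1); dL² = 52
right sensor world pos = (-9, 1); dR² = 36
sL = 40/52 = 10/13
sR = 40/36 = 10/9
mL = 0·sL + 1·sR = 10/9
mR = 1·sL + 0·sR = 10/13

10/13 10/9 10/9 10/13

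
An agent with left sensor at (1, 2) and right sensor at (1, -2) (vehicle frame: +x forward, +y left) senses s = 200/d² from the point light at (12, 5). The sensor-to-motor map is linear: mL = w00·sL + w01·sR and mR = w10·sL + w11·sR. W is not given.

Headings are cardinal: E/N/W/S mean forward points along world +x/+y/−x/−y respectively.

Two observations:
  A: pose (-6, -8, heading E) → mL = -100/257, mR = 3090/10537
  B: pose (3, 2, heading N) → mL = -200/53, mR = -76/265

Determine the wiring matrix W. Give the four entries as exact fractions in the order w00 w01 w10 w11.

obs A: pose=(-6,-8,E) → sL=20/41, sR=100/257, mL=-100/257, mR=3090/10537
obs B: pose=(3,2,N) → sL=8/5, sR=200/53, mL=-200/53, mR=-76/265
sensor matrix S = [[20/41, 100/257], [8/5, 200/53]]; det S = 680320/558461
solve [mL_A; mL_B] = S·[w00; w01] and [mR_A; mR_B] = S·[w10; w11]:
  w00 = 0, w01 = -1, w10 = 1, w11 = -1/2

0 -1 1 -1/2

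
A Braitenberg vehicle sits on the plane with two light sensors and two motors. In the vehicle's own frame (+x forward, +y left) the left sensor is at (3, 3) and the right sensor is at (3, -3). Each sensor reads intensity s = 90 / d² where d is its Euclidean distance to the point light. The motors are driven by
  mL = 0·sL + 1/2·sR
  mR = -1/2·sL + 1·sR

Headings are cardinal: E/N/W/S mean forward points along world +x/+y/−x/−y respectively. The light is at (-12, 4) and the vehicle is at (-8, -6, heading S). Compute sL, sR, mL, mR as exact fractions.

left sensor world pos  = (-5, -9); dL² = 218
right sensor world pos = (-11, -9); dR² = 170
sL = 90/218 = 45/109
sR = 90/170 = 9/17
mL = 0·sL + 1/2·sR = 9/34
mR = -1/2·sL + 1·sR = 1197/3706

45/109 9/17 9/34 1197/3706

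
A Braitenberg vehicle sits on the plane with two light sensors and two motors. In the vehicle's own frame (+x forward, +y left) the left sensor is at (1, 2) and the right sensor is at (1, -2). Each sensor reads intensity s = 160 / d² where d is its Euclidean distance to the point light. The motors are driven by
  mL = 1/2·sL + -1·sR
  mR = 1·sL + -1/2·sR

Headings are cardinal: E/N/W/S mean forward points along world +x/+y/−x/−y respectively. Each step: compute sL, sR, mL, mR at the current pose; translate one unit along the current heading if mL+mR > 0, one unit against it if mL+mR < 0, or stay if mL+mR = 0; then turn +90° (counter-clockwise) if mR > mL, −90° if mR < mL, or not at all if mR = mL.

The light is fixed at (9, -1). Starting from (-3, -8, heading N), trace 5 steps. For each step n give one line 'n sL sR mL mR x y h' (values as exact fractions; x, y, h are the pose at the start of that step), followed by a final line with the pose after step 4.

n=0: pose=(-3,-8,N); sL=20/29, sR=20/17; mL=-410/493, mR=50/493; mL+mR=-360/493 → advance -1; mR−mL=460/493 → turn +1·90°
n=1: pose=(-3,-9,W); sL=160/269, sR=32/41; mL=-5328/11029, mR=2256/11029; mL+mR=-3072/11029 → advance -1; mR−mL=7584/11029 → turn +1·90°
n=2: pose=(-2,-9,S); sL=80/81, sR=16/25; mL=-296/2025, mR=1352/2025; mL+mR=352/675 → advance +1; mR−mL=1648/2025 → turn +1·90°
n=3: pose=(-2,-10,E); sL=160/149, sR=160/221; mL=-6160/32929, mR=23440/32929; mL+mR=17280/32929 → advance +1; mR−mL=29600/32929 → turn +1·90°
n=4: pose=(-1,-10,N); sL=10/13, sR=5/4; mL=-45/52, mR=15/104; mL+mR=-75/104 → advance -1; mR−mL=105/104 → turn +1·90°

0 20/29 20/17 -410/493 50/493 -3 -8 N
1 160/269 32/41 -5328/11029 2256/11029 -3 -9 W
2 80/81 16/25 -296/2025 1352/2025 -2 -9 S
3 160/149 160/221 -6160/32929 23440/32929 -2 -10 E
4 10/13 5/4 -45/52 15/104 -1 -10 N
final -1 -11 W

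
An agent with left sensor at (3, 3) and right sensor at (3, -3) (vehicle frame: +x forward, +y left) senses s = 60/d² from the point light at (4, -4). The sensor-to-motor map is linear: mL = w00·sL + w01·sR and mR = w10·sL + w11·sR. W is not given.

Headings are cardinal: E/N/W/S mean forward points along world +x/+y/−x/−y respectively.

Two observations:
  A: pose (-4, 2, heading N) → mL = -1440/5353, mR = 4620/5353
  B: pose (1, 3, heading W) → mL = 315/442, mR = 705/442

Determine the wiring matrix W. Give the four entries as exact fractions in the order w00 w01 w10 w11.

1 -1 1 1

obs A: pose=(-4,2,N) → sL=30/101, sR=30/53, mL=-1440/5353, mR=4620/5353
obs B: pose=(1,3,W) → sL=15/13, sR=15/34, mL=315/442, mR=705/442
sensor matrix S = [[30/101, 30/53], [15/13, 15/34]]; det S = -617625/1183013
solve [mL_A; mL_B] = S·[w00; w01] and [mR_A; mR_B] = S·[w10; w11]:
  w00 = 1, w01 = -1, w10 = 1, w11 = 1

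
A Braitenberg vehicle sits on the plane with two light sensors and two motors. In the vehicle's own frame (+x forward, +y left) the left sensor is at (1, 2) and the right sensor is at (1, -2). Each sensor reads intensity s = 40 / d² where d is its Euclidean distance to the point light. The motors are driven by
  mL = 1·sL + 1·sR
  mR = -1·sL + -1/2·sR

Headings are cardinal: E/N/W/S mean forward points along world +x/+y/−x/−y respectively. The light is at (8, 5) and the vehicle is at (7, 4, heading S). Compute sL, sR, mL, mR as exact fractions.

left sensor world pos  = (9, 3); dL² = 5
right sensor world pos = (5, 3); dR² = 13
sL = 40/5 = 8
sR = 40/13 = 40/13
mL = 1·sL + 1·sR = 144/13
mR = -1·sL + -1/2·sR = -124/13

8 40/13 144/13 -124/13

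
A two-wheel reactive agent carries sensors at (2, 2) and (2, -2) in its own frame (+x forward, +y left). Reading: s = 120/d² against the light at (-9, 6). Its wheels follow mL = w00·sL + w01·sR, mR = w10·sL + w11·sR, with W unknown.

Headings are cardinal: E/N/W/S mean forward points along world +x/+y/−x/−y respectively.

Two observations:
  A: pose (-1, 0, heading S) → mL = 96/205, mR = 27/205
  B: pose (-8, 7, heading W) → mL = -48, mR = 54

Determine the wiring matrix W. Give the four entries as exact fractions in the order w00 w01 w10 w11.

-1 1 1 -1/2

obs A: pose=(-1,0,S) → sL=30/41, sR=6/5, mL=96/205, mR=27/205
obs B: pose=(-8,7,W) → sL=60, sR=12, mL=-48, mR=54
sensor matrix S = [[30/41, 6/5], [60, 12]]; det S = -2592/41
solve [mL_A; mL_B] = S·[w00; w01] and [mR_A; mR_B] = S·[w10; w11]:
  w00 = -1, w01 = 1, w10 = 1, w11 = -1/2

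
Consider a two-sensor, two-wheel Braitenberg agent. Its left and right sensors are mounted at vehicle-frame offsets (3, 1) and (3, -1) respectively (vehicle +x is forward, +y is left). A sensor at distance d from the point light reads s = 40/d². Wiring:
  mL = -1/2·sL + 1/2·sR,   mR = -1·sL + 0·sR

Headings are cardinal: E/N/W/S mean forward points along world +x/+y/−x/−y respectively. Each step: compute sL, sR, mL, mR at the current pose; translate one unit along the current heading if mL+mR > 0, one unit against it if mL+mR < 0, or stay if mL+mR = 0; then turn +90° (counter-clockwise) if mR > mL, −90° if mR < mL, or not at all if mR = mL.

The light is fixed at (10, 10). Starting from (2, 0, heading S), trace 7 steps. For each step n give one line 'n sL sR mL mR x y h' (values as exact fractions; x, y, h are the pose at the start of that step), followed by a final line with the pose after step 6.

0 20/109 4/25 -32/2725 -20/109 2 0 S
1 40/221 8/37 144/8177 -40/221 2 1 W
2 2/5 5/9 7/90 -2/5 3 1 N
3 40/97 40/137 -800/13289 -40/97 3 0 E
4 20/109 4/25 -32/2725 -20/109 2 0 S
5 40/221 8/37 144/8177 -40/221 2 1 W
6 2/5 5/9 7/90 -2/5 3 1 N
final 3 0 E

n=0: pose=(2,0,S); sL=20/109, sR=4/25; mL=-32/2725, mR=-20/109; mL+mR=-532/2725 → advance -1; mR−mL=-468/2725 → turn -1·90°
n=1: pose=(2,1,W); sL=40/221, sR=8/37; mL=144/8177, mR=-40/221; mL+mR=-1336/8177 → advance -1; mR−mL=-1624/8177 → turn -1·90°
n=2: pose=(3,1,N); sL=2/5, sR=5/9; mL=7/90, mR=-2/5; mL+mR=-29/90 → advance -1; mR−mL=-43/90 → turn -1·90°
n=3: pose=(3,0,E); sL=40/97, sR=40/137; mL=-800/13289, mR=-40/97; mL+mR=-6280/13289 → advance -1; mR−mL=-4680/13289 → turn -1·90°
n=4: pose=(2,0,S); sL=20/109, sR=4/25; mL=-32/2725, mR=-20/109; mL+mR=-532/2725 → advance -1; mR−mL=-468/2725 → turn -1·90°
n=5: pose=(2,1,W); sL=40/221, sR=8/37; mL=144/8177, mR=-40/221; mL+mR=-1336/8177 → advance -1; mR−mL=-1624/8177 → turn -1·90°
n=6: pose=(3,1,N); sL=2/5, sR=5/9; mL=7/90, mR=-2/5; mL+mR=-29/90 → advance -1; mR−mL=-43/90 → turn -1·90°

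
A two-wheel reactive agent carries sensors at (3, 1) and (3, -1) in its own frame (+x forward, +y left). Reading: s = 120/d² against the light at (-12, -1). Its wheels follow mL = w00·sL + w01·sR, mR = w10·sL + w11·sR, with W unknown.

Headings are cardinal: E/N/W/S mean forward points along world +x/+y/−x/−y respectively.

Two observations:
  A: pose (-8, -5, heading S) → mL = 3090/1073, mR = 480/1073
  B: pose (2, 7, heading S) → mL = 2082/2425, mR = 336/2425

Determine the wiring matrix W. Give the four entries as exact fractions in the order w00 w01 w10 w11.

1/2 1 -1 1

obs A: pose=(-8,-5,S) → sL=60/37, sR=60/29, mL=3090/1073, mR=480/1073
obs B: pose=(2,7,S) → sL=12/25, sR=60/97, mL=2082/2425, mR=336/2425
sensor matrix S = [[60/37, 60/29], [12/25, 60/97]]; det S = 5184/520405
solve [mL_A; mL_B] = S·[w00; w01] and [mR_A; mR_B] = S·[w10; w11]:
  w00 = 1/2, w01 = 1, w10 = -1, w11 = 1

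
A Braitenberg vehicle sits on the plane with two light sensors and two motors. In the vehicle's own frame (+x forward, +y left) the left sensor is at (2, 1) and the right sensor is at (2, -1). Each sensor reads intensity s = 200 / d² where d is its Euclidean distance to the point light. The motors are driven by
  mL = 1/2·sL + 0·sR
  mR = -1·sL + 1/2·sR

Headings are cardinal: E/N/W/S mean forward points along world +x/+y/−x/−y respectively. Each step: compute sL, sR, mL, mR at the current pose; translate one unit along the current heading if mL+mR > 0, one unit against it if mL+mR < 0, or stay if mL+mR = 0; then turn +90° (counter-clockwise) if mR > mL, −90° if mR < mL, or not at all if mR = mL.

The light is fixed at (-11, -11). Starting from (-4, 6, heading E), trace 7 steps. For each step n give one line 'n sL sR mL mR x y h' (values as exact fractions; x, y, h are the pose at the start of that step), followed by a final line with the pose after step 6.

n=0: pose=(-4,6,E); sL=40/81, sR=200/337; mL=20/81, mR=-5380/27297; mL+mR=1360/27297 → advance +1; mR−mL=-4040/9099 → turn -1·90°
n=1: pose=(-3,6,S); sL=100/153, sR=100/137; mL=50/153, mR=-6050/20961; mL+mR=800/20961 → advance +1; mR−mL=-4300/6987 → turn -1·90°
n=2: pose=(-3,5,W); sL=200/261, sR=8/13; mL=100/261, mR=-1556/3393; mL+mR=-256/3393 → advance -1; mR−mL=-952/1131 → turn -1·90°
n=3: pose=(-2,5,N); sL=50/97, sR=25/53; mL=25/97, mR=-2875/10282; mL+mR=-225/10282 → advance -1; mR−mL=-5525/10282 → turn -1·90°
n=4: pose=(-2,4,E); sL=200/377, sR=200/317; mL=100/377, mR=-25700/119509; mL+mR=6000/119509 → advance +1; mR−mL=-57400/119509 → turn -1·90°
n=5: pose=(-1,4,S); sL=20/29, sR=4/5; mL=10/29, mR=-42/145; mL+mR=8/145 → advance +1; mR−mL=-92/145 → turn -1·90°
n=6: pose=(-1,3,W); sL=200/233, sR=200/289; mL=100/233, mR=-34500/67337; mL+mR=-5600/67337 → advance -1; mR−mL=-63400/67337 → turn -1·90°

0 40/81 200/337 20/81 -5380/27297 -4 6 E
1 100/153 100/137 50/153 -6050/20961 -3 6 S
2 200/261 8/13 100/261 -1556/3393 -3 5 W
3 50/97 25/53 25/97 -2875/10282 -2 5 N
4 200/377 200/317 100/377 -25700/119509 -2 4 E
5 20/29 4/5 10/29 -42/145 -1 4 S
6 200/233 200/289 100/233 -34500/67337 -1 3 W
final 0 3 N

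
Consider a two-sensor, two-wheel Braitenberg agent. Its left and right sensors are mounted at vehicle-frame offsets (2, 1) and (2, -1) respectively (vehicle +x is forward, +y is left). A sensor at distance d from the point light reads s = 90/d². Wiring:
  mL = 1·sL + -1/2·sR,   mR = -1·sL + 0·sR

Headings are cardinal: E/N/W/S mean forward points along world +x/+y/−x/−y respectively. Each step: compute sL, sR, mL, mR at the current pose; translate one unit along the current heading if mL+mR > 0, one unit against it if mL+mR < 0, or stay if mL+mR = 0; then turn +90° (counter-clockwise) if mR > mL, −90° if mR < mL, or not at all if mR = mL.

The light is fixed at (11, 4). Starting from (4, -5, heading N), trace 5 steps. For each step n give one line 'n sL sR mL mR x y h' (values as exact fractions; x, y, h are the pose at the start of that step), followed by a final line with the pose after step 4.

n=0: pose=(4,-5,N); sL=90/113, sR=18/17; mL=513/1921, mR=-90/113; mL+mR=-9/17 → advance -1; mR−mL=-2043/1921 → turn -1·90°
n=1: pose=(4,-6,E); sL=45/53, sR=45/73; mL=4185/7738, mR=-45/53; mL+mR=-45/146 → advance -1; mR−mL=-10755/7738 → turn -1·90°
n=2: pose=(3,-6,S); sL=90/193, sR=2/5; mL=257/965, mR=-90/193; mL+mR=-1/5 → advance -1; mR−mL=-707/965 → turn -1·90°
n=3: pose=(3,-5,W); sL=9/20, sR=45/82; mL=36/205, mR=-9/20; mL+mR=-45/164 → advance -1; mR−mL=-513/820 → turn -1·90°
n=4: pose=(4,-5,N); sL=90/113, sR=18/17; mL=513/1921, mR=-90/113; mL+mR=-9/17 → advance -1; mR−mL=-2043/1921 → turn -1·90°

0 90/113 18/17 513/1921 -90/113 4 -5 N
1 45/53 45/73 4185/7738 -45/53 4 -6 E
2 90/193 2/5 257/965 -90/193 3 -6 S
3 9/20 45/82 36/205 -9/20 3 -5 W
4 90/113 18/17 513/1921 -90/113 4 -5 N
final 4 -6 E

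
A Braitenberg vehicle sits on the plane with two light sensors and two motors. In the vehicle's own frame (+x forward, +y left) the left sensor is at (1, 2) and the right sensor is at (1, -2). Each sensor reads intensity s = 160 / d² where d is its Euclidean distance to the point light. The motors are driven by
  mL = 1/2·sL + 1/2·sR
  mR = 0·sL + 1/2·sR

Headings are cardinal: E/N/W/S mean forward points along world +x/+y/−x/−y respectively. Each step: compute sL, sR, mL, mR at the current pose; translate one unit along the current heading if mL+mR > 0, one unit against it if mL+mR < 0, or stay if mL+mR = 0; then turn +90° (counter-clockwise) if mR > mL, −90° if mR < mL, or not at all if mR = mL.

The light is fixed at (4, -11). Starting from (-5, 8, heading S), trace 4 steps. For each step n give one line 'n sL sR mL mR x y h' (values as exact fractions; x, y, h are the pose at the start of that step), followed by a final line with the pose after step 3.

n=0: pose=(-5,8,S); sL=160/373, sR=32/89; mL=13088/33197, mR=16/89; mL+mR=19056/33197 → advance +1; mR−mL=-80/373 → turn -1·90°
n=1: pose=(-5,7,W); sL=40/89, sR=8/25; mL=856/2225, mR=4/25; mL+mR=1212/2225 → advance +1; mR−mL=-20/89 → turn -1·90°
n=2: pose=(-6,7,N); sL=32/101, sR=32/85; mL=2976/8585, mR=16/85; mL+mR=4592/8585 → advance +1; mR−mL=-16/101 → turn -1·90°
n=3: pose=(-6,8,E); sL=80/261, sR=16/37; mL=3568/9657, mR=8/37; mL+mR=5656/9657 → advance +1; mR−mL=-40/261 → turn -1·90°

0 160/373 32/89 13088/33197 16/89 -5 8 S
1 40/89 8/25 856/2225 4/25 -5 7 W
2 32/101 32/85 2976/8585 16/85 -6 7 N
3 80/261 16/37 3568/9657 8/37 -6 8 E
final -5 8 S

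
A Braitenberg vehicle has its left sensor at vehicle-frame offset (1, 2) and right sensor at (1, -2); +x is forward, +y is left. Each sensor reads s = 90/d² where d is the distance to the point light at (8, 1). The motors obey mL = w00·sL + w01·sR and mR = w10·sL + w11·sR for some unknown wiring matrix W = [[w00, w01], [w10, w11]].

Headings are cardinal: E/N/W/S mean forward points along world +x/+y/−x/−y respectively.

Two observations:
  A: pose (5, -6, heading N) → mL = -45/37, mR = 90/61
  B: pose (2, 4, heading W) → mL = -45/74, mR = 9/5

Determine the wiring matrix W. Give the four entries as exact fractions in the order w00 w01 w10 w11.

0 -1/2 1 0

obs A: pose=(5,-6,N) → sL=90/61, sR=90/37, mL=-45/37, mR=90/61
obs B: pose=(2,4,W) → sL=9/5, sR=45/37, mL=-45/74, mR=9/5
sensor matrix S = [[90/61, 90/37], [9/5, 45/37]]; det S = -5832/2257
solve [mL_A; mL_B] = S·[w00; w01] and [mR_A; mR_B] = S·[w10; w11]:
  w00 = 0, w01 = -1/2, w10 = 1, w11 = 0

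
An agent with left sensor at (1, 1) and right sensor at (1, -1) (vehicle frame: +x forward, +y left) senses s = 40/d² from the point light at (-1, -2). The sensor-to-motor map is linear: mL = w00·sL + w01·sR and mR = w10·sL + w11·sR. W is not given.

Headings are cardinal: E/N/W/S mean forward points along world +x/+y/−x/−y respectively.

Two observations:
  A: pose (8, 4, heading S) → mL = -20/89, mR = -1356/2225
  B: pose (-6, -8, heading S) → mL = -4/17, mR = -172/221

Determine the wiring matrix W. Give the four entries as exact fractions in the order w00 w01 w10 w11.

0 -1/2 -1/2 -1

obs A: pose=(8,4,S) → sL=8/25, sR=40/89, mL=-20/89, mR=-1356/2225
obs B: pose=(-6,-8,S) → sL=8/13, sR=8/17, mL=-4/17, mR=-172/221
sensor matrix S = [[8/25, 40/89], [8/13, 8/17]]; det S = -61952/491725
solve [mL_A; mL_B] = S·[w00; w01] and [mR_A; mR_B] = S·[w10; w11]:
  w00 = 0, w01 = -1/2, w10 = -1/2, w11 = -1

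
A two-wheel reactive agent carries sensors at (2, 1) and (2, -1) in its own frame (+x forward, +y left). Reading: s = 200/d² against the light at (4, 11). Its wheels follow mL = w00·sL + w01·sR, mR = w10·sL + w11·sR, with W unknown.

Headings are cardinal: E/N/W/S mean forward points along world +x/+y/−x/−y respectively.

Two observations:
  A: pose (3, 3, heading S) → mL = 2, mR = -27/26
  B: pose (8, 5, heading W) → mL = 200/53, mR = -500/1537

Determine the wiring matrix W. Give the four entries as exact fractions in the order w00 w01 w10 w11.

obs A: pose=(3,3,S) → sL=2, sR=25/13, mL=2, mR=-27/26
obs B: pose=(8,5,W) → sL=200/53, sR=200/29, mL=200/53, mR=-500/1537
sensor matrix S = [[2, 25/13], [200/53, 200/29]]; det S = 130600/19981
solve [mL_A; mL_B] = S·[w00; w01] and [mR_A; mR_B] = S·[w10; w11]:
  w00 = 1, w01 = 0, w10 = -1, w11 = 1/2

1 0 -1 1/2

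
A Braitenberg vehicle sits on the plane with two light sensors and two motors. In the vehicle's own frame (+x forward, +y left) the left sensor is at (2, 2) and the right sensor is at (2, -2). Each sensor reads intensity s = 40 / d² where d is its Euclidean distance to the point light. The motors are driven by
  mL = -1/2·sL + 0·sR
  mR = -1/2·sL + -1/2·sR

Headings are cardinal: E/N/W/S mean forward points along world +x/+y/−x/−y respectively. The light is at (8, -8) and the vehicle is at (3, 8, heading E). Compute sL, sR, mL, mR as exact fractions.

left sensor world pos  = (5, 10); dL² = 333
right sensor world pos = (5, 6); dR² = 205
sL = 40/333 = 40/333
sR = 40/205 = 8/41
mL = -1/2·sL + 0·sR = -20/333
mR = -1/2·sL + -1/2·sR = -2152/13653

40/333 8/41 -20/333 -2152/13653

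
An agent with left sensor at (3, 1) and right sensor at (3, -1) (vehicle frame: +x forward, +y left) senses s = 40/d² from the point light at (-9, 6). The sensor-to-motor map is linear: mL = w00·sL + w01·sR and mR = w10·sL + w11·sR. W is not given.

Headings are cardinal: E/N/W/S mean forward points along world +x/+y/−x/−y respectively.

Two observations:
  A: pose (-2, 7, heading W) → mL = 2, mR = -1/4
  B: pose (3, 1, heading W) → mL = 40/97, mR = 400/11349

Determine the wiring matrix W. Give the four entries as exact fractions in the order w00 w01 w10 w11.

0 1 -1/2 1/2

obs A: pose=(-2,7,W) → sL=5/2, sR=2, mL=2, mR=-1/4
obs B: pose=(3,1,W) → sL=40/117, sR=40/97, mL=40/97, mR=400/11349
sensor matrix S = [[5/2, 2], [40/117, 40/97]]; det S = 3940/11349
solve [mL_A; mL_B] = S·[w00; w01] and [mR_A; mR_B] = S·[w10; w11]:
  w00 = 0, w01 = 1, w10 = -1/2, w11 = 1/2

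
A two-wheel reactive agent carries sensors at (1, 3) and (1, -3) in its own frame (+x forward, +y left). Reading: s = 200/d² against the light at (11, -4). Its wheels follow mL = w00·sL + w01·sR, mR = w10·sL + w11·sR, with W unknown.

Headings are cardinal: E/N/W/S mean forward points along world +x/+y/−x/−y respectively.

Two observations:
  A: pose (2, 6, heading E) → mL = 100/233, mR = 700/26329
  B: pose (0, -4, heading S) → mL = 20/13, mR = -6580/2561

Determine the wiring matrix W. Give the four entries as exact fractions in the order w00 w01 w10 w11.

obs A: pose=(2,6,E) → sL=200/233, sR=200/113, mL=100/233, mR=700/26329
obs B: pose=(0,-4,S) → sL=40/13, sR=200/197, mL=20/13, mR=-6580/2561
sensor matrix S = [[200/233, 200/113], [40/13, 200/197]]; det S = -308448000/67428569
solve [mL_A; mL_B] = S·[w00; w01] and [mR_A; mR_B] = S·[w10; w11]:
  w00 = 1/2, w01 = 0, w10 = -1, w11 = 1/2

1/2 0 -1 1/2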